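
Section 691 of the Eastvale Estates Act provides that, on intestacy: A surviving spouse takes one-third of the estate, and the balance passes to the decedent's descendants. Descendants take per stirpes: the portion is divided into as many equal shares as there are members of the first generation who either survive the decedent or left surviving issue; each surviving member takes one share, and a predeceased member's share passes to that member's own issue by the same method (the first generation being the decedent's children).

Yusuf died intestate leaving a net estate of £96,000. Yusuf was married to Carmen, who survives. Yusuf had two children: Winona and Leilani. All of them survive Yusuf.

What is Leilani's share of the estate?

Carmen takes one-third of £96,000 = £32,000. The remaining £64,000 passes to the descendants.
The descendants' portion (£64,000) is divided into 2 shares of £32,000: Winona and Leilani each take £32,000.

Leilani receives £32,000.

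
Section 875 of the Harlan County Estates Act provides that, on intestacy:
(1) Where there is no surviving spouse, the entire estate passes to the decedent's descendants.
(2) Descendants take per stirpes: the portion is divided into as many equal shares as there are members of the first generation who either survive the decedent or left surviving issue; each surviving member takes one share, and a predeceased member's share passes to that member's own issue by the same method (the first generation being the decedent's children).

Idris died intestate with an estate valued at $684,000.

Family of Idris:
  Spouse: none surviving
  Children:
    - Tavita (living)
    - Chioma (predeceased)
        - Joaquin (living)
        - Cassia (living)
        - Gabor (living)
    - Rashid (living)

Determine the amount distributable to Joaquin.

Joaquin receives $76,000.

The entire $684,000 passes to the descendants.
That amount ($684,000) is divided into 3 shares of $228,000: Tavita and Rashid each take $228,000; Chioma's $228,000 share passes to Chioma's issue.
Chioma's share ($228,000) is divided into 3 shares of $76,000: Joaquin, Cassia, and Gabor each take $76,000.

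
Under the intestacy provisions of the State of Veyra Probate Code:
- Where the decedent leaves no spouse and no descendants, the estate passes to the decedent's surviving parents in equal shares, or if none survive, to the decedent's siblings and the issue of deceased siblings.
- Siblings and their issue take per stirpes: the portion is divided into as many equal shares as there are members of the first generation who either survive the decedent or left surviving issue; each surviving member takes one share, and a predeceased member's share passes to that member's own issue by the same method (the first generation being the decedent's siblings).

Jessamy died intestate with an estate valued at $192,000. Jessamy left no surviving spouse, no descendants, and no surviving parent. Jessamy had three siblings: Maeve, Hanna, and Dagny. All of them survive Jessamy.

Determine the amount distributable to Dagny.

Dagny receives $64,000.

The entire $192,000 passes to the siblings and their issue.
That amount ($192,000) is divided into 3 shares of $64,000: Maeve, Hanna, and Dagny each take $64,000.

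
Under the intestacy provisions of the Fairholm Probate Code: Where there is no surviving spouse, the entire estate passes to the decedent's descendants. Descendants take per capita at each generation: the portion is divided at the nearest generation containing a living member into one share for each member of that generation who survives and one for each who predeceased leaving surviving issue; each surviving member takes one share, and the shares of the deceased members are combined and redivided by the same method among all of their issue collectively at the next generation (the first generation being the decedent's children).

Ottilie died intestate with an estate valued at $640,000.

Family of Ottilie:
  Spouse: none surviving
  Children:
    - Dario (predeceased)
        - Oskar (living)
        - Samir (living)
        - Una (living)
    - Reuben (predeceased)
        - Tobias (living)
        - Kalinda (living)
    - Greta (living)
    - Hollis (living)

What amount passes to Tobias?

Tobias receives $64,000.

The entire $640,000 passes to the descendants.
That amount ($640,000) is divided at the children's generation into 4 shares of $160,000. Greta and Hollis each take $160,000. The 2 shares of the deceased (Dario and Reuben) are combined into a pool of $320,000.
That pool ($320,000) is divided at the grandchildren's generation equally among Oskar, Samir, Una, Tobias, and Kalinda: $64,000 each.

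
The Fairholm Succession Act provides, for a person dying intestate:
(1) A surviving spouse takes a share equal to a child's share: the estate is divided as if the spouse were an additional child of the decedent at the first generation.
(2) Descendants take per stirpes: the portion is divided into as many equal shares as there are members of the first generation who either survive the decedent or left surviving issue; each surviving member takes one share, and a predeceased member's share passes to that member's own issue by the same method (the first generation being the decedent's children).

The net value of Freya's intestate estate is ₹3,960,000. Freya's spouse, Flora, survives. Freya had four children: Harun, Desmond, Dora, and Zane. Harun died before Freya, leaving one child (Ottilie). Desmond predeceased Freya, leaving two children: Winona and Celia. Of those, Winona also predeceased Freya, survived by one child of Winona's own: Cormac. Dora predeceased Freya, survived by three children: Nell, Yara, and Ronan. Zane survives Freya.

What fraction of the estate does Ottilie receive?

The spouse counts as an additional share at the children's level, so there are 5 primary shares of ₹792,000. Flora takes one such share (₹792,000).
The children's combined portion (₹3,168,000) is divided into 4 shares of ₹792,000: Zane takes ₹792,000; Harun's ₹792,000 share passes to Harun's issue; Desmond's ₹792,000 share passes to Desmond's issue; Dora's ₹792,000 share passes to Dora's issue.
Harun's share (₹792,000) passes entirely to Ottilie.
Desmond's share (₹792,000) is divided into 2 shares of ₹396,000: Celia takes ₹396,000; Winona's ₹396,000 share passes to Winona's issue.
Winona's share (₹396,000) passes entirely to Cormac.
Dora's share (₹792,000) is divided into 3 shares of ₹264,000: Nell, Yara, and Ronan each take ₹264,000.

Ottilie receives 1/5 of the estate.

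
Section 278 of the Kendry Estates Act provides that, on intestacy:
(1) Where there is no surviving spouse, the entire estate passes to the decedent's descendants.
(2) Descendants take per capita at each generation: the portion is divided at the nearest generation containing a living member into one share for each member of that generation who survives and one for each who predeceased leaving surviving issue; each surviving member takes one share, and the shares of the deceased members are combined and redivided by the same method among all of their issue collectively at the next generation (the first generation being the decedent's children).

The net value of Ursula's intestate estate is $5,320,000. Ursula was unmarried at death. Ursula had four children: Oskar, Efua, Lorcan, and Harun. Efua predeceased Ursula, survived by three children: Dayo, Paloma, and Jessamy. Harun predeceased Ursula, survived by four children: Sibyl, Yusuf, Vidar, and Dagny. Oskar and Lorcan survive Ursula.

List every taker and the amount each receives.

The entire $5,320,000 passes to the descendants.
That amount ($5,320,000) is divided at the children's generation into 4 shares of $1,330,000. Oskar and Lorcan each take $1,330,000. The 2 shares of the deceased (Efua and Harun) are combined into a pool of $2,660,000.
That pool ($2,660,000) is divided at the grandchildren's generation equally among Dayo, Paloma, Jessamy, Sibyl, Yusuf, Vidar, and Dagny: $380,000 each.

Oskar: $1,330,000; Dayo: $380,000; Paloma: $380,000; Jessamy: $380,000; Lorcan: $1,330,000; Sibyl: $380,000; Yusuf: $380,000; Vidar: $380,000; Dagny: $380,000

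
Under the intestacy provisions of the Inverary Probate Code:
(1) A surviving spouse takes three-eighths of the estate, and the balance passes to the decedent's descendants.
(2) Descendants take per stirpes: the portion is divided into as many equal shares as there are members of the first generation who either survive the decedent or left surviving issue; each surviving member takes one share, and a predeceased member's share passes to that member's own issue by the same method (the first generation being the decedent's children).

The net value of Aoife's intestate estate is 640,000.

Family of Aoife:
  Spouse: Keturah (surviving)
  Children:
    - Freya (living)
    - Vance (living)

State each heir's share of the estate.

Keturah: 240,000; Freya: 200,000; Vance: 200,000

Keturah takes three-eighths of 640,000 = 240,000. The remaining 400,000 passes to the descendants.
The descendants' portion (400,000) is divided into 2 shares of 200,000: Freya and Vance each take 200,000.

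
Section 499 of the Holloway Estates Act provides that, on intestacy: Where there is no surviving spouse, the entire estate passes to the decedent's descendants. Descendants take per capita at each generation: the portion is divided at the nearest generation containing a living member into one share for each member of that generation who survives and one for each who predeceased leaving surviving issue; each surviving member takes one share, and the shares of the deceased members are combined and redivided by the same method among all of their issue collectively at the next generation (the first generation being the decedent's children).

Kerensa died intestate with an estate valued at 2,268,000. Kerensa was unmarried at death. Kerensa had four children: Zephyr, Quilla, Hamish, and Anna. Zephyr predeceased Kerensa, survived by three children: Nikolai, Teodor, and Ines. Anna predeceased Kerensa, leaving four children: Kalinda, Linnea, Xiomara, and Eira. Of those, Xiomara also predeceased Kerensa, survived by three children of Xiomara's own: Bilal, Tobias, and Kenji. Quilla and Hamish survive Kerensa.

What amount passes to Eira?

Eira receives 162,000.

The entire 2,268,000 passes to the descendants.
That amount (2,268,000) is divided at the children's generation into 4 shares of 567,000. Quilla and Hamish each take 567,000. The 2 shares of the deceased (Zephyr and Anna) are combined into a pool of 1,134,000.
That pool (1,134,000) is divided at the grandchildren's generation into 7 shares of 162,000. Nikolai, Teodor, Ines, Kalinda, Linnea, and Eira each take 162,000. The remaining share for the deceased Xiomara (162,000) is carried to the next generation.
That pool (162,000) is divided at the great-grandchildren's generation equally among Bilal, Tobias, and Kenji: 54,000 each.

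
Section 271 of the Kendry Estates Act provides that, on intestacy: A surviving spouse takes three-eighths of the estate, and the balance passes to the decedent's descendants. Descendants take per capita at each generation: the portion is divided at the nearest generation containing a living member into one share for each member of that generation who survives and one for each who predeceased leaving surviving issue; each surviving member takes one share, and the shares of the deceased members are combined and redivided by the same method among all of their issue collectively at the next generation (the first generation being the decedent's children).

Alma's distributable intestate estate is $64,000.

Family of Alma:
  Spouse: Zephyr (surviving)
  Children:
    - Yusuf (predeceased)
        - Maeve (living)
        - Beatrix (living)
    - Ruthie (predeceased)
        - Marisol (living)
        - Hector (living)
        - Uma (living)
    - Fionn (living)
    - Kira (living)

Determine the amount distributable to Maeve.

Maeve receives $4,000.

Zephyr takes three-eighths of $64,000 = $24,000. The remaining $40,000 passes to the descendants.
The descendants' portion ($40,000) is divided at the children's generation into 4 shares of $10,000. Fionn and Kira each take $10,000. The 2 shares of the deceased (Yusuf and Ruthie) are combined into a pool of $20,000.
That pool ($20,000) is divided at the grandchildren's generation equally among Maeve, Beatrix, Marisol, Hector, and Uma: $4,000 each.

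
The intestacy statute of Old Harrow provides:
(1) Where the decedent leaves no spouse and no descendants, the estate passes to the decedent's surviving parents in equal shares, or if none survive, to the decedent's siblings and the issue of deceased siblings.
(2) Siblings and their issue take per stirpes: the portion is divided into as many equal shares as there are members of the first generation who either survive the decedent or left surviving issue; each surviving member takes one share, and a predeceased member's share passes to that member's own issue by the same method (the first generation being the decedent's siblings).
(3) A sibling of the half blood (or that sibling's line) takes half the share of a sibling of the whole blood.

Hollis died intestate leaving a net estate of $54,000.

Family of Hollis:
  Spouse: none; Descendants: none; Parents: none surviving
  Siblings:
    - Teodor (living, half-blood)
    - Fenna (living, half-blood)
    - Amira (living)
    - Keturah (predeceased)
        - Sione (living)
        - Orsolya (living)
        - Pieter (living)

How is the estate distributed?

The entire $54,000 passes to the siblings and their issue.
Counting each half-blood sibling's line as half a unit, there are 3 units in $54,000, so one unit is $18,000. Whole-blood lines (Amira and Keturah) take $18,000 each; half-blood lines (Teodor and Fenna) take $9,000 each.
Keturah's share ($18,000) is divided into 3 shares of $6,000: Sione, Orsolya, and Pieter each take $6,000.

Teodor: $9,000; Fenna: $9,000; Amira: $18,000; Sione: $6,000; Orsolya: $6,000; Pieter: $6,000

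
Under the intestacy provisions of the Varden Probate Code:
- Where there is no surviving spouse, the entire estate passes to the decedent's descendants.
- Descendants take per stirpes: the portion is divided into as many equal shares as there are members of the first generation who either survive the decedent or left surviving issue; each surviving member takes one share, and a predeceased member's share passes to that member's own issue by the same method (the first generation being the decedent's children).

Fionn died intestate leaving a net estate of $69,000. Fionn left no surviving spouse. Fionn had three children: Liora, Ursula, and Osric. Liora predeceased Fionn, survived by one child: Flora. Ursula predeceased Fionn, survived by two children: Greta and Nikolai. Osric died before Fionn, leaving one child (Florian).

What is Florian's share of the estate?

The entire $69,000 passes to the descendants.
That amount ($69,000) is divided into 3 shares of $23,000: Liora's $23,000 share passes to Liora's issue; Ursula's $23,000 share passes to Ursula's issue; Osric's $23,000 share passes to Osric's issue.
Liora's share ($23,000) passes entirely to Flora.
Ursula's share ($23,000) is divided into 2 shares of $11,500: Greta and Nikolai each take $11,500.
Osric's share ($23,000) passes entirely to Florian.

Florian receives $23,000.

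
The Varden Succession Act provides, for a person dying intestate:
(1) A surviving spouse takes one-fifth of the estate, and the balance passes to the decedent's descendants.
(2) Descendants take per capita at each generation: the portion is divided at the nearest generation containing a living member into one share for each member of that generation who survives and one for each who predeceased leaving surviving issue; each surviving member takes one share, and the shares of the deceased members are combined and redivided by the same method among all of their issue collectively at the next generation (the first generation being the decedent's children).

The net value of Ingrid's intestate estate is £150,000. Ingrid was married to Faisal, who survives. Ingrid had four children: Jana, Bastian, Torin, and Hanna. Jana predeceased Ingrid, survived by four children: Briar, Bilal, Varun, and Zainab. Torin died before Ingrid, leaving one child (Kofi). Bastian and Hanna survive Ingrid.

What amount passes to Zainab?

Faisal takes one-fifth of £150,000 = £30,000. The remaining £120,000 passes to the descendants.
The descendants' portion (£120,000) is divided at the children's generation into 4 shares of £30,000. Bastian and Hanna each take £30,000. The 2 shares of the deceased (Jana and Torin) are combined into a pool of £60,000.
That pool (£60,000) is divided at the grandchildren's generation equally among Briar, Bilal, Varun, Zainab, and Kofi: £12,000 each.

Zainab receives £12,000.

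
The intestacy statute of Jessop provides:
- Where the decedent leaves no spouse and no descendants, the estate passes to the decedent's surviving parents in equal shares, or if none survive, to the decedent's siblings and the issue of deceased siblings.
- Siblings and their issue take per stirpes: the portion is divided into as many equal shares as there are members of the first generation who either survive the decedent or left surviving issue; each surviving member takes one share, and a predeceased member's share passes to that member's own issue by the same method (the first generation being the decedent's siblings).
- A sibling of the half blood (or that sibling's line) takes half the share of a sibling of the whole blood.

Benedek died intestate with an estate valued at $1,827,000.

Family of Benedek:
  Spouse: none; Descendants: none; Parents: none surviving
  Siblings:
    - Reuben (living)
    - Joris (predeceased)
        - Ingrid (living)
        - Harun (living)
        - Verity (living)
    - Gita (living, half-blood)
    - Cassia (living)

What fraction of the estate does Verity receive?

The entire $1,827,000 passes to the siblings and their issue.
Counting each half-blood sibling's line as half a unit, there are 7/2 units in $1,827,000, so one unit is $522,000. Whole-blood lines (Reuben, Joris, and Cassia) take $522,000 each; half-blood lines (Gita) take $261,000 each.
Joris's share ($522,000) is divided into 3 shares of $174,000: Ingrid, Harun, and Verity each take $174,000.

Verity receives 2/21 of the estate.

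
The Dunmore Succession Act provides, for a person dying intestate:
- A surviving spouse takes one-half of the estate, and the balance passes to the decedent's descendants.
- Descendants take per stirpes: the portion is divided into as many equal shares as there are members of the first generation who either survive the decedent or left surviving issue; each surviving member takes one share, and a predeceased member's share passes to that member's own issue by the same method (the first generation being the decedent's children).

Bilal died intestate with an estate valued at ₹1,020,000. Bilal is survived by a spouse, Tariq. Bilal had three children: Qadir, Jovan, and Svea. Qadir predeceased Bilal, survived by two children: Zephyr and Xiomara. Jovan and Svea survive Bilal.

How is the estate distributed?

Tariq: ₹510,000; Zephyr: ₹85,000; Xiomara: ₹85,000; Jovan: ₹170,000; Svea: ₹170,000

Tariq takes one-half of ₹1,020,000 = ₹510,000. The remaining ₹510,000 passes to the descendants.
The descendants' portion (₹510,000) is divided into 3 shares of ₹170,000: Jovan and Svea each take ₹170,000; Qadir's ₹170,000 share passes to Qadir's issue.
Qadir's share (₹170,000) is divided into 2 shares of ₹85,000: Zephyr and Xiomara each take ₹85,000.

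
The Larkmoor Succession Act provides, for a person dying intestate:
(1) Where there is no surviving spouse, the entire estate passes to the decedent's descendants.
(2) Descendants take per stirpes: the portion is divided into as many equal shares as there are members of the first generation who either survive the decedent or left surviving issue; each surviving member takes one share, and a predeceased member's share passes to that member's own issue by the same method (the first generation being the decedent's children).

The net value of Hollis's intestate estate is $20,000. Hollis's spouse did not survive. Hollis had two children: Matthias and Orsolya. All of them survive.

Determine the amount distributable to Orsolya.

The entire $20,000 passes to the descendants.
That amount ($20,000) is divided into 2 shares of $10,000: Matthias and Orsolya each take $10,000.

Orsolya receives $10,000.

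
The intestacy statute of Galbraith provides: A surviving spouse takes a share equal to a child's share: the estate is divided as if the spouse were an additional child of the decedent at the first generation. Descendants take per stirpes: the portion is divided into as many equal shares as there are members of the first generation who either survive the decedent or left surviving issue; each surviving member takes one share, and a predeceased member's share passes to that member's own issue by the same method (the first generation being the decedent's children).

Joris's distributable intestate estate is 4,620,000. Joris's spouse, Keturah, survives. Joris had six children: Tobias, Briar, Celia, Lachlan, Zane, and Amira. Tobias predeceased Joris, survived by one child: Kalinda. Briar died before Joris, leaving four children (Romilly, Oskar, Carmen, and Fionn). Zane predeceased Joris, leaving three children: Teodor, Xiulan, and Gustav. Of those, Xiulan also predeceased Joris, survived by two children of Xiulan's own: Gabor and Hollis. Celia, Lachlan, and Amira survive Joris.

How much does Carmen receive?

Carmen receives 165,000.

The spouse counts as an additional share at the children's level, so there are 7 primary shares of 660,000. Keturah takes one such share (660,000).
The children's combined portion (3,960,000) is divided into 6 shares of 660,000: Celia, Lachlan, and Amira each take 660,000; Tobias's 660,000 share passes to Tobias's issue; Briar's 660,000 share passes to Briar's issue; Zane's 660,000 share passes to Zane's issue.
Tobias's share (660,000) passes entirely to Kalinda.
Briar's share (660,000) is divided into 4 shares of 165,000: Romilly, Oskar, Carmen, and Fionn each take 165,000.
Zane's share (660,000) is divided into 3 shares of 220,000: Teodor and Gustav each take 220,000; Xiulan's 220,000 share passes to Xiulan's issue.
Xiulan's share (220,000) is divided into 2 shares of 110,000: Gabor and Hollis each take 110,000.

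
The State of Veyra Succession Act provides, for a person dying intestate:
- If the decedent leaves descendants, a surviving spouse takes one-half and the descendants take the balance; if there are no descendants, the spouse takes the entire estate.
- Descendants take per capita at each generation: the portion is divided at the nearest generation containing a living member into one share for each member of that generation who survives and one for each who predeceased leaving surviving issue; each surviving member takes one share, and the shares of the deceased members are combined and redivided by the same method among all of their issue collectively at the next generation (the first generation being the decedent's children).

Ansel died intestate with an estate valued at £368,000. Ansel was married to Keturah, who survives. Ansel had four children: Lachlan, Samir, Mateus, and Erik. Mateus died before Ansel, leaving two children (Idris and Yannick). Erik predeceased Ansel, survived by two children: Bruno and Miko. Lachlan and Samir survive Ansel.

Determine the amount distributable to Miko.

Keturah takes one-half of £368,000 = £184,000. The remaining £184,000 passes to the descendants.
The descendants' portion (£184,000) is divided at the children's generation into 4 shares of £46,000. Lachlan and Samir each take £46,000. The 2 shares of the deceased (Mateus and Erik) are combined into a pool of £92,000.
That pool (£92,000) is divided at the grandchildren's generation equally among Idris, Yannick, Bruno, and Miko: £23,000 each.

Miko receives £23,000.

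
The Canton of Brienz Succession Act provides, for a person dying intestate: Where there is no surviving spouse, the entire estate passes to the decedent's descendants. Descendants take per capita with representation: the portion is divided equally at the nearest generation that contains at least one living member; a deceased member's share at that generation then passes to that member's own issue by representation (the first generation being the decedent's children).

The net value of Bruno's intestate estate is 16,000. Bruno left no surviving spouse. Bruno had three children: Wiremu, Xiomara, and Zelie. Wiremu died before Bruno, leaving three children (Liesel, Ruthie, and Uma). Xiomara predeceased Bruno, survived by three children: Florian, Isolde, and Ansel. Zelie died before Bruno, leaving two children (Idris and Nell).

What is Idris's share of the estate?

The entire 16,000 passes to the descendants.
No child survives, so the initial division is made at the grandchildren's generation.
That amount (16,000) is divided into 8 shares of 2,000: Liesel, Ruthie, Uma, Florian, Isolde, Ansel, Idris, and Nell each take 2,000.

Idris receives 2,000.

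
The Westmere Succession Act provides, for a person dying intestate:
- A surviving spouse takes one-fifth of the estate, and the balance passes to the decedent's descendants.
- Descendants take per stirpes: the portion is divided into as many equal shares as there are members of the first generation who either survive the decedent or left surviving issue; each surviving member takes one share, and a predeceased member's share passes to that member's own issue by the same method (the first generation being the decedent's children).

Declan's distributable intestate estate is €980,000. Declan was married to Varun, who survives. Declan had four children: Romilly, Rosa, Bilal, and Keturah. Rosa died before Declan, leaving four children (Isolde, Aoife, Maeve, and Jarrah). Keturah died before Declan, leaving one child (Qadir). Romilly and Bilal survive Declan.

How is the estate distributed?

Varun: €196,000; Romilly: €196,000; Isolde: €49,000; Aoife: €49,000; Maeve: €49,000; Jarrah: €49,000; Bilal: €196,000; Qadir: €196,000

Varun takes one-fifth of €980,000 = €196,000. The remaining €784,000 passes to the descendants.
The descendants' portion (€784,000) is divided into 4 shares of €196,000: Romilly and Bilal each take €196,000; Rosa's €196,000 share passes to Rosa's issue; Keturah's €196,000 share passes to Keturah's issue.
Rosa's share (€196,000) is divided into 4 shares of €49,000: Isolde, Aoife, Maeve, and Jarrah each take €49,000.
Keturah's share (€196,000) passes entirely to Qadir.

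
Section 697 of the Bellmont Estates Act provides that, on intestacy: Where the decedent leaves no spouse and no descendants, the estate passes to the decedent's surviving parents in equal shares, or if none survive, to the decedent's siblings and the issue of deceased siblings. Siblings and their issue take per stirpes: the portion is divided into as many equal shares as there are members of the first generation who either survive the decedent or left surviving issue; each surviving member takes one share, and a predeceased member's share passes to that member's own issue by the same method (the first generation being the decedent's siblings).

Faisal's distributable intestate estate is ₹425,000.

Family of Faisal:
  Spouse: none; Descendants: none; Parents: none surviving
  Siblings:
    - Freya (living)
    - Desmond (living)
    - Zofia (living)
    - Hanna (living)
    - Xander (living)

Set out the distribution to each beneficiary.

The entire ₹425,000 passes to the siblings and their issue.
That amount (₹425,000) is divided into 5 shares of ₹85,000: Freya, Desmond, Zofia, Hanna, and Xander each take ₹85,000.

Freya: ₹85,000; Desmond: ₹85,000; Zofia: ₹85,000; Hanna: ₹85,000; Xander: ₹85,000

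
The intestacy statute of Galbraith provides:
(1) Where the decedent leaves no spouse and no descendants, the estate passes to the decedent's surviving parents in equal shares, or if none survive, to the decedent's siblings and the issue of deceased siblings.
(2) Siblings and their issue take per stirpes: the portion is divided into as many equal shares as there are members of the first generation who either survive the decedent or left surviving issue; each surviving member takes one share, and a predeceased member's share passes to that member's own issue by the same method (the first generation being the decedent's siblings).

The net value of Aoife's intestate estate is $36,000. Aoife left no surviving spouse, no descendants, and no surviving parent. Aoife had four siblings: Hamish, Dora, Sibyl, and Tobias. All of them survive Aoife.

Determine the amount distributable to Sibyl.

The entire $36,000 passes to the siblings and their issue.
That amount ($36,000) is divided into 4 shares of $9,000: Hamish, Dora, Sibyl, and Tobias each take $9,000.

Sibyl receives $9,000.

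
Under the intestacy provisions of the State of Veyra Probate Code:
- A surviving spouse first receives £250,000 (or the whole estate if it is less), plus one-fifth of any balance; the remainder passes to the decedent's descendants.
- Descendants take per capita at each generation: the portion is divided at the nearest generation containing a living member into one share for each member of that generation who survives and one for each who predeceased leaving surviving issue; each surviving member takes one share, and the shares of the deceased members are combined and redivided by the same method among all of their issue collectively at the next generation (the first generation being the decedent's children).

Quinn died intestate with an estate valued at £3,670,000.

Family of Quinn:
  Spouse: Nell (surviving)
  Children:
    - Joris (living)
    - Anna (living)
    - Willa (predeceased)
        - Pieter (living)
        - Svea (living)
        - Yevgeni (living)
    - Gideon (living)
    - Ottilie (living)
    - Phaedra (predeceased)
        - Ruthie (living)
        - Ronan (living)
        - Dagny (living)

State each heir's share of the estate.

Nell: £934,000; Joris: £456,000; Anna: £456,000; Pieter: £152,000; Svea: £152,000; Yevgeni: £152,000; Gideon: £456,000; Ottilie: £456,000; Ruthie: £152,000; Ronan: £152,000; Dagny: £152,000

Nell first takes £250,000, leaving a balance of £3,420,000. Nell then takes one-fifth of the balance (£684,000), for a total of £934,000. The remaining £2,736,000 passes to the descendants.
The descendants' portion (£2,736,000) is divided at the children's generation into 6 shares of £456,000. Joris, Anna, Gideon, and Ottilie each take £456,000. The 2 shares of the deceased (Willa and Phaedra) are combined into a pool of £912,000.
That pool (£912,000) is divided at the grandchildren's generation equally among Pieter, Svea, Yevgeni, Ruthie, Ronan, and Dagny: £152,000 each.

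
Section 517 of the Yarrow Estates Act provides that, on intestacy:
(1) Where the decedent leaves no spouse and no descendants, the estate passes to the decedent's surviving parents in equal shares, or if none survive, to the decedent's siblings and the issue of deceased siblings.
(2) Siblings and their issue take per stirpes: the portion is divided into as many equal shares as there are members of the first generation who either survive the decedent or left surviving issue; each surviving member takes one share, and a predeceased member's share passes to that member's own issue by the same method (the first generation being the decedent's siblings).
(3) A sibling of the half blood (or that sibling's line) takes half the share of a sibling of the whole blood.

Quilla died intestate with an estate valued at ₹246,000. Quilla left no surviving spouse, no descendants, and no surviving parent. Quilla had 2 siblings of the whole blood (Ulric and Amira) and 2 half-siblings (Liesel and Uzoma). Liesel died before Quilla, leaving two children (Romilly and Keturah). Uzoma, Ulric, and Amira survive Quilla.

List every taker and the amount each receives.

Romilly: ₹20,500; Keturah: ₹20,500; Uzoma: ₹41,000; Ulric: ₹82,000; Amira: ₹82,000

The entire ₹246,000 passes to the siblings and their issue.
Counting each half-blood sibling's line as half a unit, there are 3 units in ₹246,000, so one unit is ₹82,000. Whole-blood lines (Ulric and Amira) take ₹82,000 each; half-blood lines (Liesel and Uzoma) take ₹41,000 each.
Liesel's share (₹41,000) is divided into 2 shares of ₹20,500: Romilly and Keturah each take ₹20,500.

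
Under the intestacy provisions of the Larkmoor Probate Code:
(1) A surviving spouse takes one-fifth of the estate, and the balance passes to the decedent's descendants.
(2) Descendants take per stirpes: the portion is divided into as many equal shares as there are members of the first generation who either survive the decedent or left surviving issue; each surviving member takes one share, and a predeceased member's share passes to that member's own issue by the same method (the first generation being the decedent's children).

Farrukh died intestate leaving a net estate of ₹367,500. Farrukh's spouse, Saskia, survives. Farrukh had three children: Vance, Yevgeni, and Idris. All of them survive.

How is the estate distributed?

Saskia takes one-fifth of ₹367,500 = ₹73,500. The remaining ₹294,000 passes to the descendants.
The descendants' portion (₹294,000) is divided into 3 shares of ₹98,000: Vance, Yevgeni, and Idris each take ₹98,000.

Saskia: ₹73,500; Vance: ₹98,000; Yevgeni: ₹98,000; Idris: ₹98,000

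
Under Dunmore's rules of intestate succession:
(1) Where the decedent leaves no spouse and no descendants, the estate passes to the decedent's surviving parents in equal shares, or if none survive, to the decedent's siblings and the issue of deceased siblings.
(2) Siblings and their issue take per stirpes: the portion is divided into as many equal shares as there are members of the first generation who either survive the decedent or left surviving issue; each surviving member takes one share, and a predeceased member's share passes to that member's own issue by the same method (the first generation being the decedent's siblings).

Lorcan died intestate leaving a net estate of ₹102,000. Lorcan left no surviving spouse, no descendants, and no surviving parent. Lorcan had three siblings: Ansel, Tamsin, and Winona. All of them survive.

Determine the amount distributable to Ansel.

The entire ₹102,000 passes to the siblings and their issue.
That amount (₹102,000) is divided into 3 shares of ₹34,000: Ansel, Tamsin, and Winona each take ₹34,000.

Ansel receives ₹34,000.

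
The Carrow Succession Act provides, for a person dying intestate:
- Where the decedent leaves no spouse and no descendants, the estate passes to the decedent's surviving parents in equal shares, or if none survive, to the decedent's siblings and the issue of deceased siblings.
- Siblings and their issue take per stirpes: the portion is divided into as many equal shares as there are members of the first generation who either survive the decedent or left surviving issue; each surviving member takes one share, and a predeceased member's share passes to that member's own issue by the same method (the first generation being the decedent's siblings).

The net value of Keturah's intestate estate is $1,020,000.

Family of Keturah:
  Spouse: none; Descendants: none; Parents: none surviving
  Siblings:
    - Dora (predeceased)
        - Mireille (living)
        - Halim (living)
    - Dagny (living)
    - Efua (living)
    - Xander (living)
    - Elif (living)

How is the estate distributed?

The entire $1,020,000 passes to the siblings and their issue.
That amount ($1,020,000) is divided into 5 shares of $204,000: Dagny, Efua, Xander, and Elif each take $204,000; Dora's $204,000 share passes to Dora's issue.
Dora's share ($204,000) is divided into 2 shares of $102,000: Mireille and Halim each take $102,000.

Mireille: $102,000; Halim: $102,000; Dagny: $204,000; Efua: $204,000; Xander: $204,000; Elif: $204,000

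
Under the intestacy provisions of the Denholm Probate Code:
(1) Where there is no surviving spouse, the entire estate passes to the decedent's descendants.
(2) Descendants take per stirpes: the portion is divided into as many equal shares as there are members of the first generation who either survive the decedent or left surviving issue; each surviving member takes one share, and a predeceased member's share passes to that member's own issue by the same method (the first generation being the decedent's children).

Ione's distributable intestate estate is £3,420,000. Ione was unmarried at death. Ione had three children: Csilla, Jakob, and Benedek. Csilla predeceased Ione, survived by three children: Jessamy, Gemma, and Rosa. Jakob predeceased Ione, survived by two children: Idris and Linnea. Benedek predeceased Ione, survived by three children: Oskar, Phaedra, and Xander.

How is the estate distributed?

The entire £3,420,000 passes to the descendants.
That amount (£3,420,000) is divided into 3 shares of £1,140,000: Csilla's £1,140,000 share passes to Csilla's issue; Jakob's £1,140,000 share passes to Jakob's issue; Benedek's £1,140,000 share passes to Benedek's issue.
Csilla's share (£1,140,000) is divided into 3 shares of £380,000: Jessamy, Gemma, and Rosa each take £380,000.
Jakob's share (£1,140,000) is divided into 2 shares of £570,000: Idris and Linnea each take £570,000.
Benedek's share (£1,140,000) is divided into 3 shares of £380,000: Oskar, Phaedra, and Xander each take £380,000.

Jessamy: £380,000; Gemma: £380,000; Rosa: £380,000; Idris: £570,000; Linnea: £570,000; Oskar: £380,000; Phaedra: £380,000; Xander: £380,000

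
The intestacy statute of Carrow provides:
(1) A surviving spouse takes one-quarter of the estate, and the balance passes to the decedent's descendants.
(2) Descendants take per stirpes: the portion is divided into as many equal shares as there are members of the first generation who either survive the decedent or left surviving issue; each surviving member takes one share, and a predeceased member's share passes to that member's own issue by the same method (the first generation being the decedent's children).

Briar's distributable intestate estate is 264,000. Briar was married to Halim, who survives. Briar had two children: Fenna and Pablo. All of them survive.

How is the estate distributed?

Halim takes one-quarter of 264,000 = 66,000. The remaining 198,000 passes to the descendants.
The descendants' portion (198,000) is divided into 2 shares of 99,000: Fenna and Pablo each take 99,000.

Halim: 66,000; Fenna: 99,000; Pablo: 99,000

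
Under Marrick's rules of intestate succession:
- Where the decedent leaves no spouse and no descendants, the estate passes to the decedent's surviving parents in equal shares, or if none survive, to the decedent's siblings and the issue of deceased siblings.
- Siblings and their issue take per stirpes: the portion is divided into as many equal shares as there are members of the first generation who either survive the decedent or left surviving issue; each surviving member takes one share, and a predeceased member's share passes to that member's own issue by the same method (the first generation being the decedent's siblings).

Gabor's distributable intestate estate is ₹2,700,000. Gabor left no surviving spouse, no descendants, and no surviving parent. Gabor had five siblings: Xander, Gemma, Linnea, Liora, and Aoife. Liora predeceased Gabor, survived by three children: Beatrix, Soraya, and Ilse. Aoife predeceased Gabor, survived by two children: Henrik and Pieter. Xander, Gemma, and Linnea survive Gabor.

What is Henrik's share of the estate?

The entire ₹2,700,000 passes to the siblings and their issue.
That amount (₹2,700,000) is divided into 5 shares of ₹540,000: Xander, Gemma, and Linnea each take ₹540,000; Liora's ₹540,000 share passes to Liora's issue; Aoife's ₹540,000 share passes to Aoife's issue.
Liora's share (₹540,000) is divided into 3 shares of ₹180,000: Beatrix, Soraya, and Ilse each take ₹180,000.
Aoife's share (₹540,000) is divided into 2 shares of ₹270,000: Henrik and Pieter each take ₹270,000.

Henrik receives ₹270,000.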